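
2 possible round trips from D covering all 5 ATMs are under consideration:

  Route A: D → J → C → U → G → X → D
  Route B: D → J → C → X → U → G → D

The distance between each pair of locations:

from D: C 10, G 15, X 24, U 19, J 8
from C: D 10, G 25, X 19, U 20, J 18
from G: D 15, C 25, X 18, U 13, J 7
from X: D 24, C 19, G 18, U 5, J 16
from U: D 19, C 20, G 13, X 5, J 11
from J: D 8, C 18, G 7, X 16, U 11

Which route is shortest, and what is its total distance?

78 — Route B is the shortest.

Route A: 8 + 18 + 20 + 13 + 18 + 24 = 101
Route B: 8 + 18 + 19 + 5 + 13 + 15 = 78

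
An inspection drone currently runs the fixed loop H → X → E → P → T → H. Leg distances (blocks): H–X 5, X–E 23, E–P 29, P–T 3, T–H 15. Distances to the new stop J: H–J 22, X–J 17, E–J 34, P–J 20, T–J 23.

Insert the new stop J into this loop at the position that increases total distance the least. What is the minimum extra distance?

Insertion cost between consecutive stops i–j is d(i,J) + d(J,j) − d(i,j):
  between H and X: 22 + 17 − 5 = 34
  between X and E: 17 + 34 − 23 = 28
  between E and P: 34 + 20 − 29 = 25
  between P and T: 20 + 23 − 3 = 40
  between T and H: 23 + 22 − 15 = 30
Cheapest insertion is between E and P, adding 25.
New total = 75 + 25 = 100.

+25 blocks — insert J between E and P.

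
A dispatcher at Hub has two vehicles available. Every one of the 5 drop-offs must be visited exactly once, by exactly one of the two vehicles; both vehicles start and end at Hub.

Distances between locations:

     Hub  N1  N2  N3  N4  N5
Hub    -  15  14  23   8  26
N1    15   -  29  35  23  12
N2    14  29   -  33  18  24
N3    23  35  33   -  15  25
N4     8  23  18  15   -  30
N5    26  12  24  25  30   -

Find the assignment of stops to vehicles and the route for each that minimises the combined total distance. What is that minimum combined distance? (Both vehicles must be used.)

Check every non-empty split of the stops between the two vehicles; for each half take its own optimal tour:
  {N1} + {N2, N3, N4, N5}: 30 + 86 = 116
  {N2} + {N1, N3, N4, N5}: 28 + 75 = 103
  {N1, N2} + {N3, N4, N5}: 58 + 74 = 132
  {N3} + {N1, N2, N4, N5}: 46 + 77 = 123
  {N1, N3} + {N2, N4, N5}: 73 + 76 = 149
  {N2, N3} + {N1, N4, N5}: 70 + 65 = 135
  … (15 splits in total)
Best: vehicle 1 Hub → N2 → Hub = 28; vehicle 2 Hub → N1 → N5 → N3 → N4 → Hub = 75; combined 103.

Minimum combined distance: 103.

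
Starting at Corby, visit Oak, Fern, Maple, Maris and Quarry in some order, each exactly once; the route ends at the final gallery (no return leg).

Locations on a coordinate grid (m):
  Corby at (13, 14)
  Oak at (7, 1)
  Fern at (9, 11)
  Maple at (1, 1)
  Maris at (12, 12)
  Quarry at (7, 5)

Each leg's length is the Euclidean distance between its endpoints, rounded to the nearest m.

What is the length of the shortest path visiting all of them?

Minimum one-way distance = 21 m.

There are 5! = 120 possible orderings.
Corby→Oak→Fern→Maple→Maris→Quarry: 14+10+13+16+9 = 62
Corby→Oak→Fern→Maple→Quarry→Maris: 14+10+13+7+9 = 53
Corby→Oak→Fern→Maris→Maple→Quarry: 14+10+3+16+7 = 50
Corby→Oak→Fern→Maris→Quarry→Maple: 14+10+3+9+7 = 43
Corby→Oak→Fern→Quarry→Maple→Maris: 14+10+6+7+16 = 53
Corby→Oak→Fern→Quarry→Maris→Maple: 14+10+6+9+16 = 55
Corby→Oak→Maple→Fern→Maris→Quarry: 14+6+13+3+9 = 45
Corby→Oak→Maple→Fern→Quarry→Maris: 14+6+13+6+9 = 48
Corby→Oak→Maple→Maris→Fern→Quarry: 14+6+16+3+6 = 45
Corby→Oak→Maple→Maris→Quarry→Fern: 14+6+16+9+6 = 51
Corby→Oak→Maple→Quarry→Fern→Maris: 14+6+7+6+3 = 36
Corby→Oak→Maple→Quarry→Maris→Fern: 14+6+7+9+3 = 39
Corby→Oak→Maris→Fern→Maple→Quarry: 14+12+3+13+7 = 49
Corby→Oak→Maris→Fern→Quarry→Maple: 14+12+3+6+7 = 42
… (106 more)
Corby→Maris→Fern→Quarry→Oak→Maple: 2+3+6+4+6 = 21  ← best
The minimum is 21.
One shortest path: Corby → Maris → Fern → Quarry → Oak → Maple.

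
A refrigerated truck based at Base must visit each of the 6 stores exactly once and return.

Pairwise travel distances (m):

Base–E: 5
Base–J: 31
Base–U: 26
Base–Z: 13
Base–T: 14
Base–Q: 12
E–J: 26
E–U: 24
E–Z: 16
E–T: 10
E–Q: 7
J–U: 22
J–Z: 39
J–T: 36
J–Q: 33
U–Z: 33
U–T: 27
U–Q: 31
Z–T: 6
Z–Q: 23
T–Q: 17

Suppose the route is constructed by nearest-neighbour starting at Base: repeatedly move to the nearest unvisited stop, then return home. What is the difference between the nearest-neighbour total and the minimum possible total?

8 m longer than the optimal tour.

From Base: E=5, Q=12, Z=13, T=14, U=26, J=31 → choose E (5).
From E: Q=7, T=10, Z=16, U=24, J=26 → choose Q (7).
From Q: T=17, Z=23, U=31, J=33 → choose T (17).
From T: Z=6, U=27, J=36 → choose Z (6).
From Z: U=33, J=39 → choose U (33).
From U: J=22 → choose J (22).
NN route Base → E → Q → T → Z → U → J → Base costs 121.
Optimal: Base → E → Q → J → U → T → Z → Base costs 113 (by enumerating all 360 distinct tours).
Excess = 121 − 113 = 8.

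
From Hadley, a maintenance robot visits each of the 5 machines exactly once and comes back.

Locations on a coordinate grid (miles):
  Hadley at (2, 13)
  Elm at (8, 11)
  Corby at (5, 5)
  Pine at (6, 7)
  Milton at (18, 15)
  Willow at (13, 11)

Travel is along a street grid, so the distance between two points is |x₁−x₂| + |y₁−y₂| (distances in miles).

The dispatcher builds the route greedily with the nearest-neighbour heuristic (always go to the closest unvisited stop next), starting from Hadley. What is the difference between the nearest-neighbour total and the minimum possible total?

Hadley: Elm=8, Pine=10, Corby=11, Willow=13, Milton=18 ⇒ Elm
Elm: Willow=5, Pine=6, Corby=9, Milton=14 ⇒ Willow
Willow: Milton=9, Pine=11, Corby=14 ⇒ Milton
Milton: Pine=20, Corby=23 ⇒ Pine
Pine: Corby=3 ⇒ Corby
NN route Hadley → Elm → Willow → Milton → Pine → Corby → Hadley costs 56.
Optimal: Hadley → Corby → Pine → Elm → Willow → Milton → Hadley costs 52 (by enumerating all 60 distinct tours).
Excess = 56 − 52 = 4.

Excess over optimum: 4 miles.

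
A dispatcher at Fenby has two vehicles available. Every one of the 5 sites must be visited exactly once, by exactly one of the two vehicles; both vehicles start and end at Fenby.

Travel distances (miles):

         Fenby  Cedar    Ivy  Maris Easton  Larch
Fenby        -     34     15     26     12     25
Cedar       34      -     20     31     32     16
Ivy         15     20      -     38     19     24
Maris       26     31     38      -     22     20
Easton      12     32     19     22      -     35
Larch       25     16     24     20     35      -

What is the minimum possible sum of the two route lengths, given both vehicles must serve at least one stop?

121 miles — the smallest possible combined total.

Check every non-empty split of the stops between the two vehicles; for each half take its own optimal tour:
  {Cedar} + {Ivy, Maris, Easton, Larch}: 68 + 93 = 161
  {Ivy} + {Cedar, Maris, Easton, Larch}: 30 + 104 = 134
  {Cedar, Ivy} + {Maris, Easton, Larch}: 69 + 79 = 148
  {Maris} + {Cedar, Ivy, Easton, Larch}: 52 + 92 = 144
  {Cedar, Maris} + {Ivy, Easton, Larch}: 91 + 80 = 171
  {Ivy, Maris} + {Cedar, Easton, Larch}: 79 + 85 = 164
  … (15 splits in total)
  {Easton} + {Cedar, Ivy, Maris, Larch}: 24 + 97 = 121  ← best
Best: vehicle 1 Fenby → Easton → Fenby = 24; vehicle 2 Fenby → Ivy → Cedar → Larch → Maris → Fenby = 97; combined 121.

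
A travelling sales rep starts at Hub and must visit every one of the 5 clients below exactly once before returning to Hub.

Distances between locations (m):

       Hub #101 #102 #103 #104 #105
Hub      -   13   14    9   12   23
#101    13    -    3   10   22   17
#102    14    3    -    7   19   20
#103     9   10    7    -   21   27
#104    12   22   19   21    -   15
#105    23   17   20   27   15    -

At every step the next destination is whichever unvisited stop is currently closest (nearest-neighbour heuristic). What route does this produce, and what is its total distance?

63 m along Hub → #103 → #102 → #101 → #105 → #104 → Hub.

Hub → [#103:9 / #104:12 / #101:13 / #102:14 / #105:23] → #103 (9)
#103 → [#102:7 / #101:10 / #104:21 / #105:27] → #102 (7)
#102 → [#101:3 / #104:19 / #105:20] → #101 (3)
#101 → [#105:17 / #104:22] → #105 (17)
#105 → [#104:15] → #104 (15)
Return #104→Hub: 12.
Total = 9 + 7 + 3 + 17 + 15 + 12 = 63.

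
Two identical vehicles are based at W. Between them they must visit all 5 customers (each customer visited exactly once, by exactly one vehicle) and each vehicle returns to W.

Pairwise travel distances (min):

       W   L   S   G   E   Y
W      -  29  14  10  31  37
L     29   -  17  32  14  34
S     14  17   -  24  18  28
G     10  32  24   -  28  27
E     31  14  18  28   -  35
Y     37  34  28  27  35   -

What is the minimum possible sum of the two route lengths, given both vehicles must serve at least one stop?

There are 2^4 − 1 = 15 ways to divide the 5 stops into two non-empty groups. For each, the best each vehicle can do is its own shortest tour through its group:
  {L} + {S, G, E, Y}: 58 + 104 = 162
  {S} + {L, G, E, Y}: 28 + 115 = 143
  {L, S} + {G, E, Y}: 60 + 103 = 163
  {G} + {L, S, E, Y}: 20 + 117 = 137
  {L, G} + {S, E, Y}: 71 + 104 = 175
  {S, G} + {L, E, Y}: 48 + 115 = 163
  … (15 splits in total)
Best: vehicle 1 W → G → W = 20; vehicle 2 W → S → L → E → Y → W = 117; combined 137.

Minimum combined distance: 137 min.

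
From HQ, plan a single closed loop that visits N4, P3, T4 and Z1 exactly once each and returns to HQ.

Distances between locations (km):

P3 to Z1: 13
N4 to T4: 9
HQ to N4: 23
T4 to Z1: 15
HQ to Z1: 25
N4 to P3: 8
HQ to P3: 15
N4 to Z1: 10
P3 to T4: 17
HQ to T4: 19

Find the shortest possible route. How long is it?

Minimum total distance: 66 km.

HQ → N4 → P3 → T4 → Z1 → HQ: 23+8+17+15+25 = 88
HQ → N4 → P3 → Z1 → T4 → HQ: 23+8+13+15+19 = 78
HQ → N4 → T4 → P3 → Z1 → HQ: 23+9+17+13+25 = 87
HQ → N4 → T4 → Z1 → P3 → HQ: 23+9+15+13+15 = 75
HQ → N4 → Z1 → P3 → T4 → HQ: 23+10+13+17+19 = 82
HQ → N4 → Z1 → T4 → P3 → HQ: 23+10+15+17+15 = 80
HQ → P3 → N4 → T4 → Z1 → HQ: 15+8+9+15+25 = 72
HQ → P3 → N4 → Z1 → T4 → HQ: 15+8+10+15+19 = 67
HQ → P3 → T4 → N4 → Z1 → HQ: 15+17+9+10+25 = 76
HQ → P3 → Z1 → N4 → T4 → HQ: 15+13+10+9+19 = 66
HQ → T4 → N4 → P3 → Z1 → HQ: 19+9+8+13+25 = 74
HQ → T4 → P3 → N4 → Z1 → HQ: 19+17+8+10+25 = 79
The minimum is 66.
One optimal route: HQ → P3 → Z1 → N4 → T4 → HQ (or its reverse).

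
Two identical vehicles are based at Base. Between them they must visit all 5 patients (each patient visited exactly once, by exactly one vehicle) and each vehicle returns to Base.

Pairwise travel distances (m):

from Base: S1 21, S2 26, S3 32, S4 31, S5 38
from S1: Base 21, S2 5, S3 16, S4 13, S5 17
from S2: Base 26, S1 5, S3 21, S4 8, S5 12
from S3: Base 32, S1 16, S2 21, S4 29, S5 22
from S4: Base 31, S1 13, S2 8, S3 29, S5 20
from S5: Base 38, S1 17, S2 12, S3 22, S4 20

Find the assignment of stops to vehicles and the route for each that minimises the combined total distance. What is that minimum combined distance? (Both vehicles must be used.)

Check every non-empty split of the stops between the two vehicles; for each half take its own optimal tour:
  {S1} + {S2, S3, S4, S5}: 42 + 105 = 147
  {S2} + {S1, S3, S4, S5}: 52 + 108 = 160
  {S1, S2} + {S3, S4, S5}: 52 + 105 = 157
  {S3} + {S1, S2, S4, S5}: 64 + 89 = 153
  {S1, S3} + {S2, S4, S5}: 69 + 89 = 158
  {S2, S3} + {S1, S4, S5}: 79 + 89 = 168
  … (15 splits in total)
Best: vehicle 1 Base → S1 → Base = 42; vehicle 2 Base → S3 → S5 → S2 → S4 → Base = 105; combined 147.

Minimum combined distance: 147 m.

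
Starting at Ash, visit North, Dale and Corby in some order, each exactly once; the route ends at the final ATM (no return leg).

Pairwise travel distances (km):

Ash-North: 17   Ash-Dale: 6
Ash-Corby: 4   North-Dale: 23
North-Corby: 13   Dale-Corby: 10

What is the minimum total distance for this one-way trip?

There are 3! = 6 possible orderings.
Ash→North→Dale→Corby: 17+23+10 = 50
Ash→North→Corby→Dale: 17+13+10 = 40
Ash→Dale→North→Corby: 6+23+13 = 42
Ash→Dale→Corby→North: 6+10+13 = 29
Ash→Corby→North→Dale: 4+13+23 = 40
Ash→Corby→Dale→North: 4+10+23 = 37
The minimum is 29.
One shortest path: Ash → Dale → Corby → North.

Shortest open route: 29 km.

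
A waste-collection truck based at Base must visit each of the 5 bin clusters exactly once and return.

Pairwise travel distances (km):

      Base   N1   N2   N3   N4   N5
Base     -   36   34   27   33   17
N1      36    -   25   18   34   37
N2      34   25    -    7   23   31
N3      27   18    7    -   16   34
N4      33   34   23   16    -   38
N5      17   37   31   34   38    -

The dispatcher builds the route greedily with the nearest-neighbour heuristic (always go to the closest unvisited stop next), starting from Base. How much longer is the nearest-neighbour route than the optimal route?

From Base: N5=17, N3=27, N4=33, N2=34, N1=36 → choose N5 (17).
From N5: N2=31, N3=34, N1=37, N4=38 → choose N2 (31).
From N2: N3=7, N4=23, N1=25 → choose N3 (7).
From N3: N4=16, N1=18 → choose N4 (16).
From N4: N1=34 → choose N1 (34).
NN route Base → N5 → N2 → N3 → N4 → N1 → Base costs 141.
Optimal: Base → N4 → N2 → N3 → N1 → N5 → Base costs 135 (by enumerating all 60 distinct tours).
Excess = 141 − 135 = 6.

The nearest-neighbour route is 6 km longer than optimal.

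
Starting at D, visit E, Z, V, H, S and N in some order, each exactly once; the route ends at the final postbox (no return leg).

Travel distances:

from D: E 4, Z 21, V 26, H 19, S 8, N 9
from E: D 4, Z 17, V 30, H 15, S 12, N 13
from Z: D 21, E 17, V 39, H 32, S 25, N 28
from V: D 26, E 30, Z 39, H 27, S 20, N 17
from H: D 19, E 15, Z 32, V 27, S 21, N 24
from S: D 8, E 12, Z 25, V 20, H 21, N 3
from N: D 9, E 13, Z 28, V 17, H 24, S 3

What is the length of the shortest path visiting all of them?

There are 6! = 720 possible orderings.
D → E → Z → V → H → S → N: 4+17+39+27+21+3 = 111
D → E → Z → V → H → N → S: 4+17+39+27+24+3 = 114
D → E → Z → V → S → H → N: 4+17+39+20+21+24 = 125
D → E → Z → V → S → N → H: 4+17+39+20+3+24 = 107
D → E → Z → V → N → H → S: 4+17+39+17+24+21 = 122
D → E → Z → V → N → S → H: 4+17+39+17+3+21 = 101
D → E → Z → H → V → S → N: 4+17+32+27+20+3 = 103
D → E → Z → H → V → N → S: 4+17+32+27+17+3 = 100
… (712 more)
D → S → N → V → H → E → Z: 8+3+17+27+15+17 = 87  ← best
The minimum is 87.
One shortest path: D → S → N → V → H → E → Z.

Minimum one-way distance = 87.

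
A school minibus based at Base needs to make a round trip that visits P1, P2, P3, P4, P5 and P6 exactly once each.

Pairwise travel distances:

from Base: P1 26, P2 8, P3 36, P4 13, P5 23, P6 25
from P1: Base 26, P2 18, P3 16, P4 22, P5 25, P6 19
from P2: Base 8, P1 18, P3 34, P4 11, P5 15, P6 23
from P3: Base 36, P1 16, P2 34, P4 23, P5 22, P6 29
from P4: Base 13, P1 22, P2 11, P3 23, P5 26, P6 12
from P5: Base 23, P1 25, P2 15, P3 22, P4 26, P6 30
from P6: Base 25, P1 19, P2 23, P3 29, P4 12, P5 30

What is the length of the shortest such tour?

Minimum total distance: 105.

With 6 stops there are 6!/2 = 360 distinct round trips (a route and its reverse cost the same).
Base→P1→P2→P3→P4→P5→P6→Base: 26+18+34+23+26+30+25 = 182
Base→P1→P2→P3→P4→P6→P5→Base: 26+18+34+23+12+30+23 = 166
Base→P1→P2→P3→P5→P4→P6→Base: 26+18+34+22+26+12+25 = 163
Base→P1→P2→P3→P5→P6→P4→Base: 26+18+34+22+30+12+13 = 155
Base→P1→P2→P3→P6→P4→P5→Base: 26+18+34+29+12+26+23 = 168
Base→P1→P2→P3→P6→P5→P4→Base: 26+18+34+29+30+26+13 = 176
Base→P1→P2→P4→P3→P5→P6→Base: 26+18+11+23+22+30+25 = 155
Base→P1→P2→P4→P3→P6→P5→Base: 26+18+11+23+29+30+23 = 160
… (352 more)
Base→P2→P5→P3→P1→P6→P4→Base: 8+15+22+16+19+12+13 = 105  ← best
The minimum is 105.
One optimal route: Base → P2 → P5 → P3 → P1 → P6 → P4 → Base (or its reverse).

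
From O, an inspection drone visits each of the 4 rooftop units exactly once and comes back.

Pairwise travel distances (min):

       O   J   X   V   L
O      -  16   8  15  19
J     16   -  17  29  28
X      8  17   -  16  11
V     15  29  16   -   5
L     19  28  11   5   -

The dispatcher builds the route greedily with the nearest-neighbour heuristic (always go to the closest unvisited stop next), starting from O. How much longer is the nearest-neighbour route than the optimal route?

O: X=8, V=15, J=16, L=19 ⇒ X
X: L=11, V=16, J=17 ⇒ L
L: V=5, J=28 ⇒ V
V: J=29 ⇒ J
NN route O → X → L → V → J → O costs 69.
Optimal: O → J → X → L → V → O costs 64 (by enumerating all 12 distinct tours).
Excess = 69 − 64 = 5.

The nearest-neighbour route is 5 min longer than optimal.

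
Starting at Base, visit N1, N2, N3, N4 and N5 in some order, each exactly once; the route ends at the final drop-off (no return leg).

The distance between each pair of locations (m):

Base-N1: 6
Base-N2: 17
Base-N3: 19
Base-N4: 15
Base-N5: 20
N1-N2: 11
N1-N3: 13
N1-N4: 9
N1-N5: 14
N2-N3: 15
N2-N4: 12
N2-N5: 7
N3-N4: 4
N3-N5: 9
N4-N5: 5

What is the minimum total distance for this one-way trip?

Shortest open route: 33 m.

There are 5! = 120 possible orderings.
Base → N1 → N2 → N3 → N4 → N5: 6+11+15+4+5 = 41
Base → N1 → N2 → N3 → N5 → N4: 6+11+15+9+5 = 46
Base → N1 → N2 → N4 → N3 → N5: 6+11+12+4+9 = 42
Base → N1 → N2 → N4 → N5 → N3: 6+11+12+5+9 = 43
Base → N1 → N2 → N5 → N3 → N4: 6+11+7+9+4 = 37
Base → N1 → N2 → N5 → N4 → N3: 6+11+7+5+4 = 33
Base → N1 → N3 → N2 → N4 → N5: 6+13+15+12+5 = 51
Base → N1 → N3 → N2 → N5 → N4: 6+13+15+7+5 = 46
Base → N1 → N3 → N4 → N2 → N5: 6+13+4+12+7 = 42
Base → N1 → N3 → N4 → N5 → N2: 6+13+4+5+7 = 35
Base → N1 → N3 → N5 → N2 → N4: 6+13+9+7+12 = 47
Base → N1 → N3 → N5 → N4 → N2: 6+13+9+5+12 = 45
Base → N1 → N4 → N2 → N3 → N5: 6+9+12+15+9 = 51
Base → N1 → N4 → N2 → N5 → N3: 6+9+12+7+9 = 43
… (106 more)
The minimum is 33.
One shortest path: Base → N1 → N2 → N5 → N4 → N3.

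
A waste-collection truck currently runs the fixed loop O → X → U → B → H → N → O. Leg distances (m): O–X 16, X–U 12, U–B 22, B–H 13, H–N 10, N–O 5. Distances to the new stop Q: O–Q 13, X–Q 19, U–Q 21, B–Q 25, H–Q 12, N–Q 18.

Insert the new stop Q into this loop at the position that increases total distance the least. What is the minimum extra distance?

+16 m — insert Q between O and X.

Insertion cost between consecutive stops i–j is d(i,Q) + d(Q,j) − d(i,j):
  between O and X: 13 + 19 − 16 = 16
  between X and U: 19 + 21 − 12 = 28
  between U and B: 21 + 25 − 22 = 24
  between B and H: 25 + 12 − 13 = 24
  between H and N: 12 + 18 − 10 = 20
  between N and O: 18 + 13 − 5 = 26
Cheapest insertion is between O and X, adding 16.
New total = 78 + 16 = 94.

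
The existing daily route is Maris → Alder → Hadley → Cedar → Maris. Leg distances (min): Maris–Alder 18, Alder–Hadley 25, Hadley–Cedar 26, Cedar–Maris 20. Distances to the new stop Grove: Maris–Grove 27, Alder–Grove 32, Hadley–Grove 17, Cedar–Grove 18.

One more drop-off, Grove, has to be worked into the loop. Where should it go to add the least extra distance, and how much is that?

+9 min — insert Grove between Hadley and Cedar.

Insertion cost between consecutive stops i–j is d(i,Grove) + d(Grove,j) − d(i,j):
  between Maris and Alder: 27 + 32 − 18 = 41
  between Alder and Hadley: 32 + 17 − 25 = 24
  between Hadley and Cedar: 17 + 18 − 26 = 9
  between Cedar and Maris: 18 + 27 − 20 = 25
Cheapest insertion is between Hadley and Cedar, adding 9.
New total = 89 + 9 = 98.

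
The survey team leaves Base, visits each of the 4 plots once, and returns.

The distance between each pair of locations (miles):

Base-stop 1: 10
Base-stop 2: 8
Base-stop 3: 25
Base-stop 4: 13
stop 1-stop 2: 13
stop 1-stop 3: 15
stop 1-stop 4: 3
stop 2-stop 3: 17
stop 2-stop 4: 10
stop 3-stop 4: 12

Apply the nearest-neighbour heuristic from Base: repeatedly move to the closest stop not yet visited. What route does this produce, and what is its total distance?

At Base the remaining stops are stop 2 8, stop 1 10, stop 4 13, stop 3 25; go to stop 2.
At stop 2 the remaining stops are stop 4 10, stop 1 13, stop 3 17; go to stop 4.
At stop 4 the remaining stops are stop 1 3, stop 3 12; go to stop 1.
At stop 1 the remaining stops are stop 3 15; go to stop 3.
Return stop 3→Base: 25.
Total = 8 + 10 + 3 + 15 + 25 = 61.

Total distance 61 miles via the nearest-neighbour route Base → stop 2 → stop 4 → stop 1 → stop 3 → Base.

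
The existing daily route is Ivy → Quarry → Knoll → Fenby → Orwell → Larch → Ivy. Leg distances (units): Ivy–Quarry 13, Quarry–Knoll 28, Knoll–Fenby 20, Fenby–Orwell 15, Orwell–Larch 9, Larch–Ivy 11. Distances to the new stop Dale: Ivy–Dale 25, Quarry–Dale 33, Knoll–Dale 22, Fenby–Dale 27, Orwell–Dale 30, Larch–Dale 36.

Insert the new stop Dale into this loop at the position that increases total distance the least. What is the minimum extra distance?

+27 — insert Dale between Quarry and Knoll.

Insertion cost between consecutive stops i–j is d(i,Dale) + d(Dale,j) − d(i,j):
  between Ivy and Quarry: 25 + 33 − 13 = 45
  between Quarry and Knoll: 33 + 22 − 28 = 27
  between Knoll and Fenby: 22 + 27 − 20 = 29
  between Fenby and Orwell: 27 + 30 − 15 = 42
  between Orwell and Larch: 30 + 36 − 9 = 57
  between Larch and Ivy: 36 + 25 − 11 = 50
Cheapest insertion is between Quarry and Knoll, adding 27.
New total = 96 + 27 = 123.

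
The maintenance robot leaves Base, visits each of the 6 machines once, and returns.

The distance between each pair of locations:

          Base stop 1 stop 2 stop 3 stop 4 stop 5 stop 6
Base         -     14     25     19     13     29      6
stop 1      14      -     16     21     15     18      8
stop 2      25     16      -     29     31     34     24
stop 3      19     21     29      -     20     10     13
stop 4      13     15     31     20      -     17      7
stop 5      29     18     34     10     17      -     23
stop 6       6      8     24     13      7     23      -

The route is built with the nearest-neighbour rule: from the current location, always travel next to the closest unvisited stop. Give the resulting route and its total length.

Nearest-neighbour total = 112; route Base → stop 6 → stop 4 → stop 1 → stop 2 → stop 3 → stop 5 → Base.

At Base the remaining stops are stop 6 6, stop 4 13, stop 1 14, stop 3 19, stop 2 25, stop 5 29; go to stop 6.
At stop 6 the remaining stops are stop 4 7, stop 1 8, stop 3 13, stop 5 23, stop 2 24; go to stop 4.
At stop 4 the remaining stops are stop 1 15, stop 5 17, stop 3 20, stop 2 31; go to stop 1.
At stop 1 the remaining stops are stop 2 16, stop 5 18, stop 3 21; go to stop 2.
At stop 2 the remaining stops are stop 3 29, stop 5 34; go to stop 3.
At stop 3 the remaining stops are stop 5 10; go to stop 5.
Return stop 5→Base: 29.
Total = 6 + 7 + 15 + 16 + 29 + 10 + 29 = 112.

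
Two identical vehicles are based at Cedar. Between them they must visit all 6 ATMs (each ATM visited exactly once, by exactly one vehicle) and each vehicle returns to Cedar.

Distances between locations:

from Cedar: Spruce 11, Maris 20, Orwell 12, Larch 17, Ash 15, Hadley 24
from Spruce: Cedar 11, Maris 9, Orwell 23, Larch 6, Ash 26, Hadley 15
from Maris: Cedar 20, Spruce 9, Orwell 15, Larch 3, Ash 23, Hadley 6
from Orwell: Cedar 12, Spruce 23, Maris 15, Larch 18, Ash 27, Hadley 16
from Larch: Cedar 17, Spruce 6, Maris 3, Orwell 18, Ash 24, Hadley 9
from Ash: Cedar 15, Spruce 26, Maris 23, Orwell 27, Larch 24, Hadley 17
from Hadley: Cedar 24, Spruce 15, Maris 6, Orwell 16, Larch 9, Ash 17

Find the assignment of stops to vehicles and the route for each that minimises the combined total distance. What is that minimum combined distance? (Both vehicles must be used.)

There are 2^5 − 1 = 31 ways to divide the 6 stops into two non-empty groups. For each, the best each vehicle can do is its own shortest tour through its group:
  {Spruce} + {Maris, Orwell, Larch, Ash, Hadley}: 22 + 71 = 93
  {Maris} + {Spruce, Orwell, Larch, Ash, Hadley}: 40 + 82 = 122
  {Spruce, Maris} + {Orwell, Larch, Ash, Hadley}: 40 + 71 = 111
  {Orwell} + {Spruce, Maris, Larch, Ash, Hadley}: 24 + 58 = 82
  {Spruce, Orwell} + {Maris, Larch, Ash, Hadley}: 46 + 58 = 104
  {Maris, Orwell} + {Spruce, Larch, Ash, Hadley}: 47 + 58 = 105
  … (31 splits in total)
Best: vehicle 1 Cedar → Orwell → Cedar = 24; vehicle 2 Cedar → Spruce → Larch → Maris → Hadley → Ash → Cedar = 58; combined 82.

Minimum combined distance: 82.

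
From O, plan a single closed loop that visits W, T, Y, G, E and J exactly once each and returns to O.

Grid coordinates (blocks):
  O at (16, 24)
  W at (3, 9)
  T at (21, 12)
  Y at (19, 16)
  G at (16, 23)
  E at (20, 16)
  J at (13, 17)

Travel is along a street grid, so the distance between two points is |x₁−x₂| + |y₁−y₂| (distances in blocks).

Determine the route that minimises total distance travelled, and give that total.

O - W - T - Y - G - E - J - O: 28+21+6+10+11+8+10 = 94
O - W - T - Y - G - J - E - O: 28+21+6+10+9+8+12 = 94
O - W - T - Y - E - G - J - O: 28+21+6+1+11+9+10 = 86
O - W - T - Y - E - J - G - O: 28+21+6+1+8+9+1 = 74
O - W - T - Y - J - G - E - O: 28+21+6+7+9+11+12 = 94
O - W - T - Y - J - E - G - O: 28+21+6+7+8+11+1 = 82
O - W - T - G - Y - E - J - O: 28+21+16+10+1+8+10 = 94
O - W - T - G - Y - J - E - O: 28+21+16+10+7+8+12 = 102
… (352 more)
O - Y - E - T - W - J - G - O: 11+1+5+21+18+9+1 = 66  ← best
The minimum is 66.
One optimal route: O → Y → E → T → W → J → G → O (or its reverse).

66 blocks — the shortest possible round trip.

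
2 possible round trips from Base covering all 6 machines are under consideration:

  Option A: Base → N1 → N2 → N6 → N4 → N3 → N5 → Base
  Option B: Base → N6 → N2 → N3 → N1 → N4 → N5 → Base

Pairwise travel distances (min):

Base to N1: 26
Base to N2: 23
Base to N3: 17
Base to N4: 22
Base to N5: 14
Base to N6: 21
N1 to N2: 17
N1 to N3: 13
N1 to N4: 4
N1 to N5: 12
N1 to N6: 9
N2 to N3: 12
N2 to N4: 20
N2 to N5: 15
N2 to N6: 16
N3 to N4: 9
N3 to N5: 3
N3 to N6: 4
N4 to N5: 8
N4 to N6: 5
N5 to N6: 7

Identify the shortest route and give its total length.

Option A: 26 + 17 + 16 + 5 + 9 + 3 + 14 = 90
Option B: 21 + 16 + 12 + 13 + 4 + 8 + 14 = 88

Shortest is Option B, total 88 min.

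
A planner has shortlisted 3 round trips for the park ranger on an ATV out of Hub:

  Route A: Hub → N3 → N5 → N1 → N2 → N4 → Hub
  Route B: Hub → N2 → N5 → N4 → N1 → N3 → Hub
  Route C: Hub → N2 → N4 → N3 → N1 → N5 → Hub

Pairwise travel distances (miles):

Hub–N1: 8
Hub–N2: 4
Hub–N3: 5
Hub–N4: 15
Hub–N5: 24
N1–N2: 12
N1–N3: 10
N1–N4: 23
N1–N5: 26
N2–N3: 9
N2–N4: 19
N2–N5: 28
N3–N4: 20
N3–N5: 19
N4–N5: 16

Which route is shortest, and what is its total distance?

86 miles — Route B is the shortest.

Route A: 5 + 19 + 26 + 12 + 19 + 15 = 96
Route B: 4 + 28 + 16 + 23 + 10 + 5 = 86
Route C: 4 + 19 + 20 + 10 + 26 + 24 = 103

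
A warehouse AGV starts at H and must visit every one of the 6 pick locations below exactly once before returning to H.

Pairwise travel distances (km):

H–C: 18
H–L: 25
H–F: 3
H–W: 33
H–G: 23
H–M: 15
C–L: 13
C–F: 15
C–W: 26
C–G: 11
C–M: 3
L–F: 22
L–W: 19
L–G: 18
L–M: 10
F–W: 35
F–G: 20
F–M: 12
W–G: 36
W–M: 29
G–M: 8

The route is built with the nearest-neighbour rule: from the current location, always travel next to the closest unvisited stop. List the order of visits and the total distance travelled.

From H: distances to unvisited — F=3, M=15, C=18, G=23, L=25, W=33. Nearest is F (3).
From F: distances to unvisited — M=12, C=15, G=20, L=22, W=35. Nearest is M (12).
From M: distances to unvisited — C=3, G=8, L=10, W=29. Nearest is C (3).
From C: distances to unvisited — G=11, L=13, W=26. Nearest is G (11).
From G: distances to unvisited — L=18, W=36. Nearest is L (18).
From L: distances to unvisited — W=19. Nearest is W (19).
Return W→H: 33.
Total = 3 + 12 + 3 + 11 + 18 + 19 + 33 = 99.

Nearest-neighbour total = 99 km; route H → F → M → C → G → L → W → H.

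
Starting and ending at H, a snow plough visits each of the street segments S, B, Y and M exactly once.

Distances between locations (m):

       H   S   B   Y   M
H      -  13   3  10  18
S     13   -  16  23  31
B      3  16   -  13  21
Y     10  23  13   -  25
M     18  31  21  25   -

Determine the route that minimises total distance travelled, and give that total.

There are 12 distinct closed tours to check (reversals are equivalent).
H-S-B-Y-M-H: 13+16+13+25+18 = 85
H-S-B-M-Y-H: 13+16+21+25+10 = 85
H-S-Y-B-M-H: 13+23+13+21+18 = 88
H-S-Y-M-B-H: 13+23+25+21+3 = 85
H-S-M-B-Y-H: 13+31+21+13+10 = 88
H-S-M-Y-B-H: 13+31+25+13+3 = 85
H-B-S-Y-M-H: 3+16+23+25+18 = 85
H-B-S-M-Y-H: 3+16+31+25+10 = 85
H-B-Y-S-M-H: 3+13+23+31+18 = 88
H-B-M-S-Y-H: 3+21+31+23+10 = 88
H-Y-S-B-M-H: 10+23+16+21+18 = 88
H-Y-B-S-M-H: 10+13+16+31+18 = 88
The minimum is 85.
One optimal route: H → S → B → Y → M → H (or its reverse).

85 m — the shortest possible round trip.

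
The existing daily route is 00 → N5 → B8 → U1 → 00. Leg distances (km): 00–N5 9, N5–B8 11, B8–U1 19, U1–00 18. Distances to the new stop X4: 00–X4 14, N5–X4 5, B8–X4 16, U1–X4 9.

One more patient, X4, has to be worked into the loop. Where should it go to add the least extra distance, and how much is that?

+5 km — insert X4 between U1 and 00.

Insertion cost between consecutive stops i–j is d(i,X4) + d(X4,j) − d(i,j):
  between 00 and N5: 14 + 5 − 9 = 10
  between N5 and B8: 5 + 16 − 11 = 10
  between B8 and U1: 16 + 9 − 19 = 6
  between U1 and 00: 9 + 14 − 18 = 5
Cheapest insertion is between U1 and 00, adding 5.
New total = 57 + 5 = 62.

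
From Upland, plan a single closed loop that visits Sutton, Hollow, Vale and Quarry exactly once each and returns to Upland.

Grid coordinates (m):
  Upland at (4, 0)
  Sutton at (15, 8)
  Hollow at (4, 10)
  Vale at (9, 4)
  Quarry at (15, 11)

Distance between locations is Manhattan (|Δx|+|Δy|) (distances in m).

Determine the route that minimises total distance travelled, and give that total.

Minimum total distance: 44 m.

There are 12 distinct closed tours to check (reversals are equivalent).
Upland→Sutton→Hollow→Vale→Quarry→Upland: 19+13+11+13+22 = 78
Upland→Sutton→Hollow→Quarry→Vale→Upland: 19+13+12+13+9 = 66
Upland→Sutton→Vale→Hollow→Quarry→Upland: 19+10+11+12+22 = 74
Upland→Sutton→Vale→Quarry→Hollow→Upland: 19+10+13+12+10 = 64
Upland→Sutton→Quarry→Hollow→Vale→Upland: 19+3+12+11+9 = 54
Upland→Sutton→Quarry→Vale→Hollow→Upland: 19+3+13+11+10 = 56
Upland→Hollow→Sutton→Vale→Quarry→Upland: 10+13+10+13+22 = 68
Upland→Hollow→Sutton→Quarry→Vale→Upland: 10+13+3+13+9 = 48
Upland→Hollow→Vale→Sutton→Quarry→Upland: 10+11+10+3+22 = 56
Upland→Hollow→Quarry→Sutton→Vale→Upland: 10+12+3+10+9 = 44
Upland→Vale→Sutton→Hollow→Quarry→Upland: 9+10+13+12+22 = 66
Upland→Vale→Hollow→Sutton→Quarry→Upland: 9+11+13+3+22 = 58
The minimum is 44.
One optimal route: Upland → Hollow → Quarry → Sutton → Vale → Upland (or its reverse).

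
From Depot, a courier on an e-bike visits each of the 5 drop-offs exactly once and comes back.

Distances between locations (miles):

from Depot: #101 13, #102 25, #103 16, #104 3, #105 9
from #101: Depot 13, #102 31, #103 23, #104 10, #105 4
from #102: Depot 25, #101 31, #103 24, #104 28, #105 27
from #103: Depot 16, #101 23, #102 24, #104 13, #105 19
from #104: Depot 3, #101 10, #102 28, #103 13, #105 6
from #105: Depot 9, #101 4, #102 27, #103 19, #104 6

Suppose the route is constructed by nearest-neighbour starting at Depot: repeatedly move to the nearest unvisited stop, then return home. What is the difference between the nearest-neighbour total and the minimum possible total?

From Depot: #104=3, #105=9, #101=13, #103=16, #102=25 → choose #104 (3).
From #104: #105=6, #101=10, #103=13, #102=28 → choose #105 (6).
From #105: #101=4, #103=19, #102=27 → choose #101 (4).
From #101: #103=23, #102=31 → choose #103 (23).
From #103: #102=24 → choose #102 (24).
NN route Depot → #104 → #105 → #101 → #103 → #102 → Depot costs 85.
Optimal: Depot → #101 → #105 → #102 → #103 → #104 → Depot costs 84 (by enumerating all 60 distinct tours).
Excess = 85 − 84 = 1.

Excess over optimum: 1 miles.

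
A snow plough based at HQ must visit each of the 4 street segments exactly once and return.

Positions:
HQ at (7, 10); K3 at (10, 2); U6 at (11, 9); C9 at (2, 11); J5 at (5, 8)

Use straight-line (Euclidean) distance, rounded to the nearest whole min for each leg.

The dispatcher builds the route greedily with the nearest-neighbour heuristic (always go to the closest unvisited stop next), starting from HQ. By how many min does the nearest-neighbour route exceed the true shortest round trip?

The nearest-neighbour route is 4 min longer than optimal.

HQ: J5=3, U6=4, C9=5, K3=9 ⇒ J5
J5: C9=4, U6=6, K3=8 ⇒ C9
C9: U6=9, K3=12 ⇒ U6
U6: K3=7 ⇒ K3
NN route HQ → J5 → C9 → U6 → K3 → HQ costs 32.
Optimal: HQ → U6 → K3 → J5 → C9 → HQ costs 28 (by enumerating all 12 distinct tours).
Excess = 32 − 28 = 4.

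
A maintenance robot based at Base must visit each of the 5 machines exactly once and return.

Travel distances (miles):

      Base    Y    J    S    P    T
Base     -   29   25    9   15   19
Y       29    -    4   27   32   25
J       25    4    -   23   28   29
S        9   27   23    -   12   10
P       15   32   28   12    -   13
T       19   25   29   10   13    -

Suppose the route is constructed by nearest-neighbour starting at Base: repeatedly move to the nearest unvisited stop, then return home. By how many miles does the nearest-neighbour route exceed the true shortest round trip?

5 miles longer than the optimal tour.

From Base: S=9, P=15, T=19, J=25, Y=29 → choose S (9).
From S: T=10, P=12, J=23, Y=27 → choose T (10).
From T: P=13, Y=25, J=29 → choose P (13).
From P: J=28, Y=32 → choose J (28).
From J: Y=4 → choose Y (4).
NN route Base → S → T → P → J → Y → Base costs 93.
Optimal: Base → J → Y → T → P → S → Base costs 88 (by enumerating all 60 distinct tours).
Excess = 93 − 88 = 5.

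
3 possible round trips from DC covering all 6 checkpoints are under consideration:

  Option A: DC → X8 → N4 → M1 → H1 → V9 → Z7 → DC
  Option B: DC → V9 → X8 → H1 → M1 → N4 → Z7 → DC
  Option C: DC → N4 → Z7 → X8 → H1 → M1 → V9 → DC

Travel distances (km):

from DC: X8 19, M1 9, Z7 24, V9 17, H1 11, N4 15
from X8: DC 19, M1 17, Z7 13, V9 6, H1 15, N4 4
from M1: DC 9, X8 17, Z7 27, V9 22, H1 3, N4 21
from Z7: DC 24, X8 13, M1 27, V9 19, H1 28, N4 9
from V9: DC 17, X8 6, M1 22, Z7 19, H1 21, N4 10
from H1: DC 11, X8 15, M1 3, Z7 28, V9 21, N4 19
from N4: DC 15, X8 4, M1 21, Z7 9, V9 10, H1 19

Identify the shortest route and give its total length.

94 km — Option C is the shortest.

Option A: 19 + 4 + 21 + 3 + 21 + 19 + 24 = 111
Option B: 17 + 6 + 15 + 3 + 21 + 9 + 24 = 95
Option C: 15 + 9 + 13 + 15 + 3 + 22 + 17 = 94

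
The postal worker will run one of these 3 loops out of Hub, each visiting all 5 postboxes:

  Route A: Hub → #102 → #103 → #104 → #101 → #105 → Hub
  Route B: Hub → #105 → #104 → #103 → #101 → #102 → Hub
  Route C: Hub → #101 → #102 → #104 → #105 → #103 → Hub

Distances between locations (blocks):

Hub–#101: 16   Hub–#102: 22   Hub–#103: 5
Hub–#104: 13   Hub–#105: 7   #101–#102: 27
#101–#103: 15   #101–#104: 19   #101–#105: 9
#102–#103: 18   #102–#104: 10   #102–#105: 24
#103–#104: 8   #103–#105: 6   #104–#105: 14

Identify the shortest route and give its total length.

Route A: 22 + 18 + 8 + 19 + 9 + 7 = 83
Route B: 7 + 14 + 8 + 15 + 27 + 22 = 93
Route C: 16 + 27 + 10 + 14 + 6 + 5 = 78

78 blocks — Route C is the shortest.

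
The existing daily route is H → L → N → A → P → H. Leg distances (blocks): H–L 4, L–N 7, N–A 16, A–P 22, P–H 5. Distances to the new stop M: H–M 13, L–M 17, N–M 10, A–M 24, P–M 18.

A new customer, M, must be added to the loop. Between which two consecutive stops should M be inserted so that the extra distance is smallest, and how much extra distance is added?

Insertion cost between consecutive stops i–j is d(i,M) + d(M,j) − d(i,j):
  between H and L: 13 + 17 − 4 = 26
  between L and N: 17 + 10 − 7 = 20
  between N and A: 10 + 24 − 16 = 18
  between A and P: 24 + 18 − 22 = 20
  between P and H: 18 + 13 − 5 = 26
Cheapest insertion is between N and A, adding 18.
New total = 54 + 18 = 72.

Minimum extra distance: 18 blocks, inserting M between N and A.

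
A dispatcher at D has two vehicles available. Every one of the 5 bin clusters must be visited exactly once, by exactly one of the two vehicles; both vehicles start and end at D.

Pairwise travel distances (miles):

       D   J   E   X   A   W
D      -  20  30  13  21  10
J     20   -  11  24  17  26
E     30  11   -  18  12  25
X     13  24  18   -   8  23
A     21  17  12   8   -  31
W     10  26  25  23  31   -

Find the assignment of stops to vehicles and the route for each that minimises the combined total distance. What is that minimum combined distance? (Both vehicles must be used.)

84 miles — the smallest possible combined total.

There are 2^4 − 1 = 15 ways to divide the 5 stops into two non-empty groups. For each, the best each vehicle can do is its own shortest tour through its group:
  {J} + {E, X, A, W}: 40 + 68 = 108
  {E} + {J, X, A, W}: 60 + 74 = 134
  {J, E} + {X, A, W}: 61 + 62 = 123
  {X} + {J, E, A, W}: 26 + 80 = 106
  {J, X} + {E, A, W}: 57 + 68 = 125
  {E, X} + {J, A, W}: 61 + 74 = 135
  … (15 splits in total)
  {J, E, X, A} + {W}: 64 + 20 = 84  ← best
Best: vehicle 1 D → J → E → A → X → D = 64; vehicle 2 D → W → D = 20; combined 84.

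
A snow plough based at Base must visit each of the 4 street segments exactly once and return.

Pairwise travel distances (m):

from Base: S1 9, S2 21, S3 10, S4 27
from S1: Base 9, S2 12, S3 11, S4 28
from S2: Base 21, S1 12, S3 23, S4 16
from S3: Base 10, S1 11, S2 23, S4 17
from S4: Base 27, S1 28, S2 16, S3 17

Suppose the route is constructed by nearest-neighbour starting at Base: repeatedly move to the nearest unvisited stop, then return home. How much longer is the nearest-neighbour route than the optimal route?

10 m longer than the optimal tour.

Base: S1=9, S3=10, S2=21, S4=27 ⇒ S1
S1: S3=11, S2=12, S4=28 ⇒ S3
S3: S4=17, S2=23 ⇒ S4
S4: S2=16 ⇒ S2
NN route Base → S1 → S3 → S4 → S2 → Base costs 74.
Optimal: Base → S1 → S2 → S4 → S3 → Base costs 64 (by enumerating all 12 distinct tours).
Excess = 74 − 64 = 10.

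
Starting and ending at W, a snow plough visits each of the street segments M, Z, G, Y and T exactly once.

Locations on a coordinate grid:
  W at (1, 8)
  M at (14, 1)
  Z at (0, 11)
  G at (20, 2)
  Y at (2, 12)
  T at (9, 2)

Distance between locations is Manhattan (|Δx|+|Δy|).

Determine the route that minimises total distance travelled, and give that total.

62 — the shortest possible round trip.

W-M-Z-G-Y-T-W: 20+24+29+28+17+14 = 132
W-M-Z-G-T-Y-W: 20+24+29+11+17+5 = 106
W-M-Z-Y-G-T-W: 20+24+3+28+11+14 = 100
W-M-Z-Y-T-G-W: 20+24+3+17+11+25 = 100
W-M-Z-T-G-Y-W: 20+24+18+11+28+5 = 106
W-M-Z-T-Y-G-W: 20+24+18+17+28+25 = 132
W-M-G-Z-Y-T-W: 20+7+29+3+17+14 = 90
W-M-G-Z-T-Y-W: 20+7+29+18+17+5 = 96
W-M-G-Y-Z-T-W: 20+7+28+3+18+14 = 90
W-M-G-Y-T-Z-W: 20+7+28+17+18+4 = 94
W-M-G-T-Z-Y-W: 20+7+11+18+3+5 = 64
W-M-G-T-Y-Z-W: 20+7+11+17+3+4 = 62
W-M-Y-Z-G-T-W: 20+23+3+29+11+14 = 100
W-M-Y-Z-T-G-W: 20+23+3+18+11+25 = 100
… (46 more)
The minimum is 62.
One optimal route: W → M → G → T → Y → Z → W (or its reverse).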